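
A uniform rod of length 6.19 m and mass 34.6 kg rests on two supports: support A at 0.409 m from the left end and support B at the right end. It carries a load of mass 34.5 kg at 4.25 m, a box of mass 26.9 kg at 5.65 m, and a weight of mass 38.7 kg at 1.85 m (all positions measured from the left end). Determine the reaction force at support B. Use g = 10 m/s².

Choose support A as the axis so its reaction then has zero moment arm.
Beam weight: 34.6 × 10 = 346 N down at 3.095 m → arm 2.686 m, τ = 346 × 2.686 = 929.4 N·m clockwise.
Load: 34.5 × 10 = 345 N down at 4.25 m → arm 3.841 m, τ = 345 × 3.841 = 1325 N·m clockwise.
Box: 26.9 × 10 = 269 N down at 5.65 m → arm 5.241 m, τ = 269 × 5.241 = 1410 N·m clockwise.
Weight: 38.7 × 10 = 387 N down at 1.85 m → arm 1.441 m, τ = 387 × 1.441 = 557.7 N·m clockwise.
Net load moment about support A = 4222 N·m clockwise.
Reaction R at support B is upward at 6.19 m, arm 5.781 m → moment R × 5.781 counterclockwise.
Setting net torque to zero: R × 5.781 = 4222 → R = 730 N.

R_B ≈ 730 N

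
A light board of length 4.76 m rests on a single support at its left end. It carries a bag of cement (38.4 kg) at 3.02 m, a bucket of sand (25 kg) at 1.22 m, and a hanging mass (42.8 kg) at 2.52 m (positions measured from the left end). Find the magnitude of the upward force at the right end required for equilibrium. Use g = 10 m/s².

F ≈ 534 N

Sum moments about the left end (the unknown pivot reaction has zero arm there).
Bag of cement: 38.4 × 10 = 384 N down at 3.02 m → arm 3.02 m, τ = 384 × 3.02 = 1160 N·m clockwise.
Bucket of sand: 25 × 10 = 250 N down at 1.22 m → arm 1.22 m, τ = 250 × 1.22 = 305 N·m clockwise.
Hanging mass: 42.8 × 10 = 428 N down at 2.52 m → arm 2.52 m, τ = 428 × 2.52 = 1079 N·m clockwise.
Net moment of the loads = 2544 N·m clockwise.
The upward force F acts at the right end, arm 4.76 m, giving F × 4.76 counterclockwise.
Στ = 0 ⇒ F × 4.76 = 2544 ⇒ F = 2544 / 4.76 = 534 N.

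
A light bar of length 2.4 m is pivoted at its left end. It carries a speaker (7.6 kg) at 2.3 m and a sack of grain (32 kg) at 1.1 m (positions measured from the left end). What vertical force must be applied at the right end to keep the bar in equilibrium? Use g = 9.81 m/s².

About the left end:
Speaker: 7.6 × 9.81 = 74.56 N down at 2.3 m → arm 2.3 m, τ = 74.56 × 2.3 = 171.5 N·m clockwise.
Sack of grain: 32 × 9.81 = 313.9 N down at 1.1 m → arm 1.1 m, τ = 313.9 × 1.1 = 345.3 N·m clockwise.
Net moment of the loads = 516.8 N·m clockwise.
The upward force F acts at the right end, arm 2.4 m, giving F × 2.4 counterclockwise.
Στ = 0 ⇒ F × 2.4 = 516.8 ⇒ F = 516.8 / 2.4 = 215 N.

F ≈ 215 N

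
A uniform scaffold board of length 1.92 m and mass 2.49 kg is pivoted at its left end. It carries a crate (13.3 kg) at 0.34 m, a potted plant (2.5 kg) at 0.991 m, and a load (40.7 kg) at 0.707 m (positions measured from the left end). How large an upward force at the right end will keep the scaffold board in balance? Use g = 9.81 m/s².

F ≈ 195 N

Choose the left end as the axis so the unknown pivot reaction has zero arm there.
Beam weight: 2.49 × 9.81 = 24.43 N down at 0.96 m → arm 0.96 m, τ = 24.43 × 0.96 = 23.45 N·m clockwise.
Crate: 13.3 × 9.81 = 130.5 N down at 0.34 m → arm 0.34 m, τ = 130.5 × 0.34 = 44.37 N·m clockwise.
Potted plant: 2.5 × 9.81 = 24.53 N down at 0.991 m → arm 0.991 m, τ = 24.53 × 0.991 = 24.31 N·m clockwise.
Load: 40.7 × 9.81 = 399.3 N down at 0.707 m → arm 0.707 m, τ = 399.3 × 0.707 = 282.3 N·m clockwise.
Net moment of the loads = 374.4 N·m clockwise.
The upward force F acts at the right end, arm 1.92 m, giving F × 1.92 counterclockwise.
Setting net torque to zero: F × 1.92 = 374.4 → F = 374.4 / 1.92 = 195 N.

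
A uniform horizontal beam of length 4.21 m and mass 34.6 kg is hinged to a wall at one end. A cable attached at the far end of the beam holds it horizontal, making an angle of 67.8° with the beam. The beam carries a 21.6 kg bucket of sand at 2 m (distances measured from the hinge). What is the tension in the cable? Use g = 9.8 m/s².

T ≈ 292 N

Choose the hinge as the axis so the unknown hinge reaction has zero arm there.
Beam weight: 34.6 × 9.8 = 339.1 N down at 2.105 m → arm 2.105 m, τ = 339.1 × 2.105 = 713.8 N·m clockwise.
Bucket of sand: 21.6 × 9.8 = 211.7 N down at 2 m → arm 2 m, τ = 211.7 × 2 = 423.4 N·m clockwise.
Total clockwise load moment = 1137 N·m.
The cable tension T acts at 4.21 m; only its component perpendicular to the beam, T sinθ, produces torque. sin 67.8° = 0.9259.
For rotational equilibrium, T × 4.21 × 0.9259 = 1137, so T = 1137 / 3.898 = 292 N.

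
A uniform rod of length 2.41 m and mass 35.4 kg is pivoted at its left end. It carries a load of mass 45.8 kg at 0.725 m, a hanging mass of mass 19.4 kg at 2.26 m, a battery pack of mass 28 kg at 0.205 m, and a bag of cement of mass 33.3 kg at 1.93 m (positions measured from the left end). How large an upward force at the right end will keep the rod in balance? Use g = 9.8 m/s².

About the left end:
Beam weight: 35.4 × 9.8 = 346.9 N down at 1.205 m → arm 1.205 m, τ = 346.9 × 1.205 = 418 N·m clockwise.
Load: 45.8 × 9.8 = 448.8 N down at 0.725 m → arm 0.725 m, τ = 448.8 × 0.725 = 325.4 N·m clockwise.
Hanging mass: 19.4 × 9.8 = 190.1 N down at 2.26 m → arm 2.26 m, τ = 190.1 × 2.26 = 429.6 N·m clockwise.
Battery pack: 28 × 9.8 = 274.4 N down at 0.205 m → arm 0.205 m, τ = 274.4 × 0.205 = 56.25 N·m clockwise.
Bag of cement: 33.3 × 9.8 = 326.3 N down at 1.93 m → arm 1.93 m, τ = 326.3 × 1.93 = 629.8 N·m clockwise.
Net moment of the loads = 1859 N·m clockwise.
The upward force F acts at the right end, arm 2.41 m, giving F × 2.41 counterclockwise.
Balancing moments: F × 2.41 = 1859, giving F = 1859 / 2.41 = 771 N.

F ≈ 771 N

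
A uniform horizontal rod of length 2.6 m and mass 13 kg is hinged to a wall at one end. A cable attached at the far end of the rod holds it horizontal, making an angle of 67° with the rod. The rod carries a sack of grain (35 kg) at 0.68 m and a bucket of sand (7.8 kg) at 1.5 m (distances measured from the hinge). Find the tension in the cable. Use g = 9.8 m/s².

Choose the hinge as the axis so the unknown hinge reaction has zero arm there.
Beam weight: 13 × 9.8 = 127.4 N down at 1.3 m → arm 1.3 m, τ = 127.4 × 1.3 = 165.6 N·m clockwise.
Sack of grain: 35 × 9.8 = 343 N down at 0.68 m → arm 0.68 m, τ = 343 × 0.68 = 233.2 N·m clockwise.
Bucket of sand: 7.8 × 9.8 = 76.44 N down at 1.5 m → arm 1.5 m, τ = 76.44 × 1.5 = 114.7 N·m clockwise.
Total clockwise load moment = 513.5 N·m.
The cable tension T acts at 2.6 m; only its component perpendicular to the rod, T sinθ, produces torque. sin 67° = 0.9205.
Setting net torque to zero: T × 2.6 × 0.9205 = 513.5 → T = 513.5 / 2.393 = 215 N.

T ≈ 215 N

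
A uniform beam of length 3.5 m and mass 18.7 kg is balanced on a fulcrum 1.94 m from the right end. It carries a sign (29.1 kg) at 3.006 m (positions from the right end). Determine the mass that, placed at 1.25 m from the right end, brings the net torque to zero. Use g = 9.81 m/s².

Taking torques about the fulcrum (at 1.94 m from the right end):
Beam weight: 18.7 × 9.81 = 183.4 N down at 1.75 m → arm 0.19 m, τ = 183.4 × 0.19 = 34.85 N·m clockwise.
Sign: 29.1 × 9.81 = 285.5 N down at 3.006 m → arm 1.066 m, τ = 285.5 × 1.066 = 304.3 N·m counterclockwise.
Net moment of known loads = 269.4 N·m counterclockwise.
An unknown mass m at 1.25 m has arm 0.69 m; its moment is m·g·0.69 clockwise.
For rotational equilibrium, m × 9.81 × 0.69 = 269.4, so m = 269.4 / (9.81 × 0.69) = 39.8 kg.

m ≈ 39.8 kg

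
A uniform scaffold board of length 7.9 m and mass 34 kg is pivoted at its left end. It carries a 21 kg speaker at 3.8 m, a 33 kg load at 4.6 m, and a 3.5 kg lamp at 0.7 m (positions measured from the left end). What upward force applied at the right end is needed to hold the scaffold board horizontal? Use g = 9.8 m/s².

Sum moments about the left end (the unknown pivot reaction has zero arm there).
Beam weight: 34 × 9.8 = 333.2 N down at 3.95 m → arm 3.95 m, τ = 333.2 × 3.95 = 1316 N·m clockwise.
Speaker: 21 × 9.8 = 205.8 N down at 3.8 m → arm 3.8 m, τ = 205.8 × 3.8 = 782 N·m clockwise.
Load: 33 × 9.8 = 323.4 N down at 4.6 m → arm 4.6 m, τ = 323.4 × 4.6 = 1488 N·m clockwise.
Lamp: 3.5 × 9.8 = 34.3 N down at 0.7 m → arm 0.7 m, τ = 34.3 × 0.7 = 24.01 N·m clockwise.
Net moment of the loads = 3610 N·m clockwise.
The upward force F acts at the right end, arm 7.9 m, giving F × 7.9 counterclockwise.
For rotational equilibrium, F × 7.9 = 3610, so F = 3610 / 7.9 = 457 N.

F ≈ 457 N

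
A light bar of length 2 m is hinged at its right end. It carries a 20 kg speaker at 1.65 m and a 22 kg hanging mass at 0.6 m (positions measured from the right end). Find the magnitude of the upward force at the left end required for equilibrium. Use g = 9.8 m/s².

Choose the right end as the axis so the unknown pivot reaction has zero arm there.
Speaker: 20 × 9.8 = 196 N down at 1.65 m → arm 1.65 m, τ = 196 × 1.65 = 323.4 N·m counterclockwise.
Hanging mass: 22 × 9.8 = 215.6 N down at 0.6 m → arm 0.6 m, τ = 215.6 × 0.6 = 129.4 N·m counterclockwise.
Net moment of the loads = 452.8 N·m counterclockwise.
The upward force F acts at the left end, arm 2 m, giving F × 2 clockwise.
Στ = 0 ⇒ F × 2 = 452.8 ⇒ F = 452.8 / 2 = 226 N.

F ≈ 226 N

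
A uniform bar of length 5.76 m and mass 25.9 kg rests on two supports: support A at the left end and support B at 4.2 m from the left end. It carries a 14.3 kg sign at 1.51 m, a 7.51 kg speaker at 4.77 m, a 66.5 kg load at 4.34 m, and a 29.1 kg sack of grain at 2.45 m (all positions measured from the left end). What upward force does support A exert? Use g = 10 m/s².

Take moments about support B.
Beam weight: 25.9 × 10 = 259 N down at 2.88 m → arm 1.32 m, τ = 259 × 1.32 = 341.9 N·m counterclockwise.
Sign: 14.3 × 10 = 143 N down at 1.51 m → arm 2.69 m, τ = 143 × 2.69 = 384.7 N·m counterclockwise.
Speaker: 7.51 × 10 = 75.1 N down at 4.77 m → arm 0.57 m, τ = 75.1 × 0.57 = 42.81 N·m clockwise.
Load: 66.5 × 10 = 665 N down at 4.34 m → arm 0.14 m, τ = 665 × 0.14 = 93.1 N·m clockwise.
Sack of grain: 29.1 × 10 = 291 N down at 2.45 m → arm 1.75 m, τ = 291 × 1.75 = 509.2 N·m counterclockwise.
Net load moment about support B = 1100 N·m counterclockwise.
Reaction R at support A is upward at 0 m, arm 4.2 m → moment R × 4.2 clockwise.
Setting net torque to zero: R × 4.2 = 1100 → R = 262 N.

R_A ≈ 262 N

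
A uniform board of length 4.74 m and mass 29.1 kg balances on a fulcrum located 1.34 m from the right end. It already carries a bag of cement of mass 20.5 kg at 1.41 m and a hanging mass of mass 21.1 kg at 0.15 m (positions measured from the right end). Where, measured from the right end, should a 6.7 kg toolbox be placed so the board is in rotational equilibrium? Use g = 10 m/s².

About the fulcrum (at 1.34 m from the right end):
Beam weight: 29.1 × 10 = 291 N down at 2.37 m → arm 1.03 m, τ = 291 × 1.03 = 299.7 N·m counterclockwise.
Bag of cement: 20.5 × 10 = 205 N down at 1.41 m → arm 0.07 m, τ = 205 × 0.07 = 14.35 N·m counterclockwise.
Hanging mass: 21.1 × 10 = 211 N down at 0.15 m → arm 1.19 m, τ = 211 × 1.19 = 251.1 N·m clockwise.
Net moment of existing loads = 62.95 N·m counterclockwise.
The toolbox weighs 6.7 × 10 = 67 N and must supply an equal clockwise moment, so its lever arm about the fulcrum is 62.95 / 67 = 0.94 m.
That puts it at 1.34 − 0.94 = 0.4 m from the right end.

x ≈ 0.4 m from the right end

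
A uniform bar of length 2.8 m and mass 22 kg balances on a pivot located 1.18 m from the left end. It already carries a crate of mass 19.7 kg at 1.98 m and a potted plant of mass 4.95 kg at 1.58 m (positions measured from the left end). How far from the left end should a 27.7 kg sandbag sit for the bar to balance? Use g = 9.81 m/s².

x ≈ 0.365 m from the left end

Taking torques about the pivot (at 1.18 m from the left end):
Beam weight: 22 × 9.81 = 215.8 N down at 1.4 m → arm 0.22 m, τ = 215.8 × 0.22 = 47.48 N·m clockwise.
Crate: 19.7 × 9.81 = 193.3 N down at 1.98 m → arm 0.8 m, τ = 193.3 × 0.8 = 154.6 N·m clockwise.
Potted plant: 4.95 × 9.81 = 48.56 N down at 1.58 m → arm 0.4 m, τ = 48.56 × 0.4 = 19.42 N·m clockwise.
Net moment of existing loads = 221.5 N·m clockwise.
The sandbag weighs 27.7 × 9.81 = 271.7 N and must supply an equal counterclockwise moment, so its lever arm about the pivot is 221.5 / 271.7 = 0.815 m.
That puts it at 1.18 − 0.815 = 0.365 m from the left end.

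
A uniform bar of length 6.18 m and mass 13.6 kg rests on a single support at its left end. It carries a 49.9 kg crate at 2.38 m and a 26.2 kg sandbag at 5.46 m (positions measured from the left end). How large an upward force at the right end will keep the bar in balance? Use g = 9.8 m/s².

Taking torques about the left end:
Beam weight: 13.6 × 9.8 = 133.3 N down at 3.09 m → arm 3.09 m, τ = 133.3 × 3.09 = 411.9 N·m clockwise.
Crate: 49.9 × 9.8 = 489 N down at 2.38 m → arm 2.38 m, τ = 489 × 2.38 = 1164 N·m clockwise.
Sandbag: 26.2 × 9.8 = 256.8 N down at 5.46 m → arm 5.46 m, τ = 256.8 × 5.46 = 1402 N·m clockwise.
Net moment of the loads = 2978 N·m clockwise.
The upward force F acts at the right end, arm 6.18 m, giving F × 6.18 counterclockwise.
Setting net torque to zero: F × 6.18 = 2978 → F = 2978 / 6.18 = 482 N.

F ≈ 482 N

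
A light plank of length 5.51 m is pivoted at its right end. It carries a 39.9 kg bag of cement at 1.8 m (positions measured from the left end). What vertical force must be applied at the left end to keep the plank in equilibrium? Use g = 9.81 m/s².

F ≈ 264 N

Choose the right end as the axis so the unknown pivot reaction has zero arm there.
Bag of cement: 39.9 × 9.81 = 391.4 N down at 1.8 m → arm 3.71 m, τ = 391.4 × 3.71 = 1452 N·m counterclockwise.
Net moment of the loads = 1452 N·m counterclockwise.
The upward force F acts at the left end, arm 5.51 m, giving F × 5.51 clockwise.
For rotational equilibrium, F × 5.51 = 1452, so F = 1452 / 5.51 = 264 N.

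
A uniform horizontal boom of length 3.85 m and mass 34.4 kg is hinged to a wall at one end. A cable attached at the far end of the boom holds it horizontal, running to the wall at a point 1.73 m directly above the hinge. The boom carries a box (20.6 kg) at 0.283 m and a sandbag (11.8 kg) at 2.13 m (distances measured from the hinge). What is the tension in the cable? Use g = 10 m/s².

Sum moments about the hinge (the unknown hinge reaction has zero arm there).
Beam weight: 34.4 × 10 = 344 N down at 1.925 m → arm 1.925 m, τ = 344 × 1.925 = 662.2 N·m clockwise.
Box: 20.6 × 10 = 206 N down at 0.283 m → arm 0.283 m, τ = 206 × 0.283 = 58.3 N·m clockwise.
Sandbag: 11.8 × 10 = 118 N down at 2.13 m → arm 2.13 m, τ = 118 × 2.13 = 251.3 N·m clockwise.
Total clockwise load moment = 971.8 N·m.
The cable tension T acts at 3.85 m; only its component perpendicular to the boom, T sinθ, produces torque. sinθ = h/√(h²+d²) = 1.73/√(1.73²+3.85²) = 0.4099.
Στ = 0 ⇒ T × 3.85 × 0.4099 = 971.8 ⇒ T = 971.8 / 1.578 = 616 N.

T ≈ 616 N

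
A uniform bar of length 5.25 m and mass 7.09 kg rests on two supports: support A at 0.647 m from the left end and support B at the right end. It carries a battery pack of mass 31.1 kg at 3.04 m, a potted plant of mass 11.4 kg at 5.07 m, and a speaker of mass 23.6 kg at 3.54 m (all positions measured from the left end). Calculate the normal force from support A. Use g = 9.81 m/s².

R_A ≈ 277 N

About support B:
Beam weight: 7.09 × 9.81 = 69.55 N down at 2.625 m → arm 2.625 m, τ = 69.55 × 2.625 = 182.6 N·m counterclockwise.
Battery pack: 31.1 × 9.81 = 305.1 N down at 3.04 m → arm 2.21 m, τ = 305.1 × 2.21 = 674.3 N·m counterclockwise.
Potted plant: 11.4 × 9.81 = 111.8 N down at 5.07 m → arm 0.18 m, τ = 111.8 × 0.18 = 20.12 N·m counterclockwise.
Speaker: 23.6 × 9.81 = 231.5 N down at 3.54 m → arm 1.71 m, τ = 231.5 × 1.71 = 395.9 N·m counterclockwise.
Net load moment about support B = 1273 N·m counterclockwise.
Reaction R at support A is upward at 0.647 m, arm 4.603 m → moment R × 4.603 clockwise.
For rotational equilibrium, R × 4.603 = 1273, so R = 277 N.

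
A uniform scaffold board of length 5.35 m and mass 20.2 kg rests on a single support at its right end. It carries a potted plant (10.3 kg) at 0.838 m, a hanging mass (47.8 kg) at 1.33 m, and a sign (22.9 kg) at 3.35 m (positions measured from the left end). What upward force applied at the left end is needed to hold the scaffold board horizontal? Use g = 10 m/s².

Sum moments about the right end (the unknown pivot reaction has zero arm there).
Beam weight: 20.2 × 10 = 202 N down at 2.675 m → arm 2.675 m, τ = 202 × 2.675 = 540.3 N·m counterclockwise.
Potted plant: 10.3 × 10 = 103 N down at 0.838 m → arm 4.512 m, τ = 103 × 4.512 = 464.7 N·m counterclockwise.
Hanging mass: 47.8 × 10 = 478 N down at 1.33 m → arm 4.02 m, τ = 478 × 4.02 = 1922 N·m counterclockwise.
Sign: 22.9 × 10 = 229 N down at 3.35 m → arm 2 m, τ = 229 × 2 = 458 N·m counterclockwise.
Net moment of the loads = 3385 N·m counterclockwise.
The upward force F acts at the left end, arm 5.35 m, giving F × 5.35 clockwise.
Στ = 0 ⇒ F × 5.35 = 3385 ⇒ F = 3385 / 5.35 = 633 N.

F ≈ 633 N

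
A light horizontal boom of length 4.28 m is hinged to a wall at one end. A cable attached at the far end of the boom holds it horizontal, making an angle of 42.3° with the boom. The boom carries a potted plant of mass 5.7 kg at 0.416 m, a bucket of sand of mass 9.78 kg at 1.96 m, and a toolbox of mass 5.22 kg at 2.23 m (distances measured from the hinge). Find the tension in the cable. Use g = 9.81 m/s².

T ≈ 113 N

Sum moments about the hinge (the unknown hinge reaction has zero arm there).
Potted plant: 5.7 × 9.81 = 55.92 N down at 0.416 m → arm 0.416 m, τ = 55.92 × 0.416 = 23.26 N·m clockwise.
Bucket of sand: 9.78 × 9.81 = 95.94 N down at 1.96 m → arm 1.96 m, τ = 95.94 × 1.96 = 188 N·m clockwise.
Toolbox: 5.22 × 9.81 = 51.21 N down at 2.23 m → arm 2.23 m, τ = 51.21 × 2.23 = 114.2 N·m clockwise.
Total clockwise load moment = 325.5 N·m.
The cable tension T acts at 4.28 m; only its component perpendicular to the boom, T sinθ, produces torque. sin 42.3° = 0.673.
For rotational equilibrium, T × 4.28 × 0.673 = 325.5, so T = 325.5 / 2.88 = 113 N.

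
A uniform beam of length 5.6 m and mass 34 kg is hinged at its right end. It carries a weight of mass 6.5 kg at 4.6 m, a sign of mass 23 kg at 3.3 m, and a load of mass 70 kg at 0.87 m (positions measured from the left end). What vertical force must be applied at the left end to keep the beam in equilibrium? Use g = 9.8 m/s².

F ≈ 850 N

Taking torques about the right end:
Beam weight: 34 × 9.8 = 333.2 N down at 2.8 m → arm 2.8 m, τ = 333.2 × 2.8 = 933 N·m counterclockwise.
Weight: 6.5 × 9.8 = 63.7 N down at 4.6 m → arm 1 m, τ = 63.7 × 1 = 63.7 N·m counterclockwise.
Sign: 23 × 9.8 = 225.4 N down at 3.3 m → arm 2.3 m, τ = 225.4 × 2.3 = 518.4 N·m counterclockwise.
Load: 70 × 9.8 = 686 N down at 0.87 m → arm 4.73 m, τ = 686 × 4.73 = 3245 N·m counterclockwise.
Net moment of the loads = 4760 N·m counterclockwise.
The upward force F acts at the left end, arm 5.6 m, giving F × 5.6 clockwise.
Στ = 0 ⇒ F × 5.6 = 4760 ⇒ F = 4760 / 5.6 = 850 N.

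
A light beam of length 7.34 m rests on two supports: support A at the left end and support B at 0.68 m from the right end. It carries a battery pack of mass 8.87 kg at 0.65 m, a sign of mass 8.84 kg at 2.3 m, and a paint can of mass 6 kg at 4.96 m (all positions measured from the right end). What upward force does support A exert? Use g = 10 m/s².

R_A ≈ 59.7 N

Choose support B as the axis so its reaction then has zero moment arm.
Battery pack: 8.87 × 10 = 88.7 N down at 0.65 m → arm 0.03 m, τ = 88.7 × 0.03 = 2.661 N·m clockwise.
Sign: 8.84 × 10 = 88.4 N down at 2.3 m → arm 1.62 m, τ = 88.4 × 1.62 = 143.2 N·m counterclockwise.
Paint can: 6 × 10 = 60 N down at 4.96 m → arm 4.28 m, τ = 60 × 4.28 = 256.8 N·m counterclockwise.
Net load moment about support B = 397.3 N·m counterclockwise.
Reaction R at support A is upward at 7.34 m, arm 6.66 m → moment R × 6.66 clockwise.
Balancing moments: R × 6.66 = 397.3, giving R = 59.7 N.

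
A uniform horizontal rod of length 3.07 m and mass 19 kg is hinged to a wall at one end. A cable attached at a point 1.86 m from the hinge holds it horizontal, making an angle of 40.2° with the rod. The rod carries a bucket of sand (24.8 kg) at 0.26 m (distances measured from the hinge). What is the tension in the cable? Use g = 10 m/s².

T ≈ 297 N

Taking torques about the hinge:
Beam weight: 19 × 10 = 190 N down at 1.535 m → arm 1.535 m, τ = 190 × 1.535 = 291.6 N·m clockwise.
Bucket of sand: 24.8 × 10 = 248 N down at 0.26 m → arm 0.26 m, τ = 248 × 0.26 = 64.48 N·m clockwise.
Total clockwise load moment = 356.1 N·m.
The cable tension T acts at 1.86 m; only its component perpendicular to the rod, T sinθ, produces torque. sin 40.2° = 0.6455.
Στ = 0 ⇒ T × 1.86 × 0.6455 = 356.1 ⇒ T = 356.1 / 1.201 = 297 N.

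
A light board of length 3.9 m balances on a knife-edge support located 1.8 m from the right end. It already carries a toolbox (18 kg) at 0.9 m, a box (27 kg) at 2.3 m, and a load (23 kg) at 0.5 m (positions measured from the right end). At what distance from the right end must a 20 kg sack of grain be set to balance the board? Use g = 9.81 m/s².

Sum moments about the knife-edge support (at 1.8 m from the right end) (the support reaction has zero arm there).
Toolbox: 18 × 9.81 = 176.6 N down at 0.9 m → arm 0.9 m, τ = 176.6 × 0.9 = 158.9 N·m clockwise.
Box: 27 × 9.81 = 264.9 N down at 2.3 m → arm 0.5 m, τ = 264.9 × 0.5 = 132.4 N·m counterclockwise.
Load: 23 × 9.81 = 225.6 N down at 0.5 m → arm 1.3 m, τ = 225.6 × 1.3 = 293.3 N·m clockwise.
Net moment of existing loads = 319.8 N·m clockwise.
The sack of grain weighs 20 × 9.81 = 196.2 N and must supply an equal counterclockwise moment, so its lever arm about the knife-edge support is 319.8 / 196.2 = 1.63 m.
That puts it at 1.8 + 1.63 = 3.43 m from the right end.

x ≈ 3.43 m from the right end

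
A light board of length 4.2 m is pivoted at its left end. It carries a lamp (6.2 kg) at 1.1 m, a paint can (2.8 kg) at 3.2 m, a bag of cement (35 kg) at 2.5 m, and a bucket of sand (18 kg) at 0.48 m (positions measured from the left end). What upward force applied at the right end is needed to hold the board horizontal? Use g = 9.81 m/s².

F ≈ 261 N

Sum moments about the left end (the unknown pivot reaction has zero arm there).
Lamp: 6.2 × 9.81 = 60.82 N down at 1.1 m → arm 1.1 m, τ = 60.82 × 1.1 = 66.9 N·m clockwise.
Paint can: 2.8 × 9.81 = 27.47 N down at 3.2 m → arm 3.2 m, τ = 27.47 × 3.2 = 87.9 N·m clockwise.
Bag of cement: 35 × 9.81 = 343.4 N down at 2.5 m → arm 2.5 m, τ = 343.4 × 2.5 = 858.5 N·m clockwise.
Bucket of sand: 18 × 9.81 = 176.6 N down at 0.48 m → arm 0.48 m, τ = 176.6 × 0.48 = 84.77 N·m clockwise.
Net moment of the loads = 1098 N·m clockwise.
The upward force F acts at the right end, arm 4.2 m, giving F × 4.2 counterclockwise.
For rotational equilibrium, F × 4.2 = 1098, so F = 1098 / 4.2 = 261 N.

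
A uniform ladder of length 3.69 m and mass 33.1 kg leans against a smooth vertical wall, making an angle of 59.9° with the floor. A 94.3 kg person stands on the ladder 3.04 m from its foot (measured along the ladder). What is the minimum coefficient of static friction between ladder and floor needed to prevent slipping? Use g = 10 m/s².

μ_min ≈ 0.429

Choose the foot of the ladder as the axis so the floor normal and friction both act there and drop out.
Ladder weight 33.1×10 = 331 N acts at 1.845 m along the ladder; its horizontal arm is 1.845·cos59.9° = 0.9253 m → τ = 306.3 N·m clockwise.
Person: 94.3×10 = 943 N at 3.04 m → arm 1.525 m → τ = 1438 N·m clockwise.
Wall normal N acts horizontally at the top; its moment arm is the height L sinθ = 3.69·sin59.9° = 3.192 m, counterclockwise.
For rotational equilibrium, N × 3.192 = 1744, so N = 546.4 N.
ΣFx = 0 ⇒ f = N_wall = 546.4 N. ΣFy = 0 ⇒ N_floor = 1274 N.
μ_min = f / N_floor = 546.4 / 1274 = 0.429.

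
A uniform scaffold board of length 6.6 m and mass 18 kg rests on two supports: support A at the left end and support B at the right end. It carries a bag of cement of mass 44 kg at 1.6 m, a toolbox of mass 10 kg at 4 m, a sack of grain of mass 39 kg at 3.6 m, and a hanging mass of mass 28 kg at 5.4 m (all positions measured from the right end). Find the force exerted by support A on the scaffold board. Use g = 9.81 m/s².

Take moments about support B.
Beam weight: 18 × 9.81 = 176.6 N down at 3.3 m → arm 3.3 m, τ = 176.6 × 3.3 = 582.8 N·m counterclockwise.
Bag of cement: 44 × 9.81 = 431.6 N down at 1.6 m → arm 1.6 m, τ = 431.6 × 1.6 = 690.6 N·m counterclockwise.
Toolbox: 10 × 9.81 = 98.1 N down at 4 m → arm 4 m, τ = 98.1 × 4 = 392.4 N·m counterclockwise.
Sack of grain: 39 × 9.81 = 382.6 N down at 3.6 m → arm 3.6 m, τ = 382.6 × 3.6 = 1377 N·m counterclockwise.
Hanging mass: 28 × 9.81 = 274.7 N down at 5.4 m → arm 5.4 m, τ = 274.7 × 5.4 = 1483 N·m counterclockwise.
Net load moment about support B = 4526 N·m counterclockwise.
Reaction R at support A is upward at 6.6 m, arm 6.6 m → moment R × 6.6 clockwise.
Balancing moments: R × 6.6 = 4526, giving R = 686 N.

R_A ≈ 686 N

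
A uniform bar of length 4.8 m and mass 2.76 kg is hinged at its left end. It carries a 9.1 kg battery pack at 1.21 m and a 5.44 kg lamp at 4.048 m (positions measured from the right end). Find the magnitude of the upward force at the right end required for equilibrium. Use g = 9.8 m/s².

Taking torques about the left end:
Beam weight: 2.76 × 9.8 = 27.05 N down at 2.4 m → arm 2.4 m, τ = 27.05 × 2.4 = 64.92 N·m clockwise.
Battery pack: 9.1 × 9.8 = 89.18 N down at 1.21 m → arm 3.59 m, τ = 89.18 × 3.59 = 320.2 N·m clockwise.
Lamp: 5.44 × 9.8 = 53.31 N down at 4.048 m → arm 0.752 m, τ = 53.31 × 0.752 = 40.09 N·m clockwise.
Net moment of the loads = 425.2 N·m clockwise.
The upward force F acts at the right end, arm 4.8 m, giving F × 4.8 counterclockwise.
For rotational equilibrium, F × 4.8 = 425.2, so F = 425.2 / 4.8 = 88.6 N.

F ≈ 88.6 N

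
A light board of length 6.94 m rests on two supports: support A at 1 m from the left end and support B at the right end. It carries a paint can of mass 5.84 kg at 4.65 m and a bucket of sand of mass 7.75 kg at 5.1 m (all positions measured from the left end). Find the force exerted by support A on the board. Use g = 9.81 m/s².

R_A ≈ 45.6 N

Choose support B as the axis so its reaction then has zero moment arm.
Paint can: 5.84 × 9.81 = 57.29 N down at 4.65 m → arm 2.29 m, τ = 57.29 × 2.29 = 131.2 N·m counterclockwise.
Bucket of sand: 7.75 × 9.81 = 76.03 N down at 5.1 m → arm 1.84 m, τ = 76.03 × 1.84 = 139.9 N·m counterclockwise.
Net load moment about support B = 271.1 N·m counterclockwise.
Reaction R at support A is upward at 1 m, arm 5.94 m → moment R × 5.94 clockwise.
Setting net torque to zero: R × 5.94 = 271.1 → R = 45.6 N.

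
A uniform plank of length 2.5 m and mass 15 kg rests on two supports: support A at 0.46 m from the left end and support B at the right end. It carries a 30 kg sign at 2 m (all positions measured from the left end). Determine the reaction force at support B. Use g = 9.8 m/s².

R_B ≈ 279 N

Sum moments about support A (its reaction then has zero moment arm).
Beam weight: 15 × 9.8 = 147 N down at 1.25 m → arm 0.79 m, τ = 147 × 0.79 = 116.1 N·m clockwise.
Sign: 30 × 9.8 = 294 N down at 2 m → arm 1.54 m, τ = 294 × 1.54 = 452.8 N·m clockwise.
Net load moment about support A = 568.9 N·m clockwise.
Reaction R at support B is upward at 2.5 m, arm 2.04 m → moment R × 2.04 counterclockwise.
Balancing moments: R × 2.04 = 568.9, giving R = 279 N.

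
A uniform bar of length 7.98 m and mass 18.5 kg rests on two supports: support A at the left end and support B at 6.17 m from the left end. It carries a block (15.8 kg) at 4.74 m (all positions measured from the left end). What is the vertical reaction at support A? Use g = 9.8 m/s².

R_A ≈ 99.9 N

Taking torques about support B:
Beam weight: 18.5 × 9.8 = 181.3 N down at 3.99 m → arm 2.18 m, τ = 181.3 × 2.18 = 395.2 N·m counterclockwise.
Block: 15.8 × 9.8 = 154.8 N down at 4.74 m → arm 1.43 m, τ = 154.8 × 1.43 = 221.4 N·m counterclockwise.
Net load moment about support B = 616.6 N·m counterclockwise.
Reaction R at support A is upward at 0 m, arm 6.17 m → moment R × 6.17 clockwise.
For rotational equilibrium, R × 6.17 = 616.6, so R = 99.9 N.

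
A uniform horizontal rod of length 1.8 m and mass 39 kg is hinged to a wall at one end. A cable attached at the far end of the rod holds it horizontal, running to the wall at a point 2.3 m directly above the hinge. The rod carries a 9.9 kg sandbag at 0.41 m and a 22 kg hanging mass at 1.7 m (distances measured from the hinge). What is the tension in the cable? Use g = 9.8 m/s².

Taking torques about the hinge:
Beam weight: 39 × 9.8 = 382.2 N down at 0.9 m → arm 0.9 m, τ = 382.2 × 0.9 = 344 N·m clockwise.
Sandbag: 9.9 × 9.8 = 97.02 N down at 0.41 m → arm 0.41 m, τ = 97.02 × 0.41 = 39.78 N·m clockwise.
Hanging mass: 22 × 9.8 = 215.6 N down at 1.7 m → arm 1.7 m, τ = 215.6 × 1.7 = 366.5 N·m clockwise.
Total clockwise load moment = 750.3 N·m.
The cable tension T acts at 1.8 m; only its component perpendicular to the rod, T sinθ, produces torque. sinθ = h/√(h²+d²) = 2.3/√(2.3²+1.8²) = 0.7875.
Στ = 0 ⇒ T × 1.8 × 0.7875 = 750.3 ⇒ T = 750.3 / 1.417 = 529 N.

T ≈ 529 N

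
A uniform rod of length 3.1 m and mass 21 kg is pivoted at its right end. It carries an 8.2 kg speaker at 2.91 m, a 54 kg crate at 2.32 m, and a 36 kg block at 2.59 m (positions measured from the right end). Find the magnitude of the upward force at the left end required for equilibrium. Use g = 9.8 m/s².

F ≈ 869 N

Take moments about the right end.
Beam weight: 21 × 9.8 = 205.8 N down at 1.55 m → arm 1.55 m, τ = 205.8 × 1.55 = 319 N·m counterclockwise.
Speaker: 8.2 × 9.8 = 80.36 N down at 2.91 m → arm 2.91 m, τ = 80.36 × 2.91 = 233.8 N·m counterclockwise.
Crate: 54 × 9.8 = 529.2 N down at 2.32 m → arm 2.32 m, τ = 529.2 × 2.32 = 1228 N·m counterclockwise.
Block: 36 × 9.8 = 352.8 N down at 2.59 m → arm 2.59 m, τ = 352.8 × 2.59 = 913.8 N·m counterclockwise.
Net moment of the loads = 2695 N·m counterclockwise.
The upward force F acts at the left end, arm 3.1 m, giving F × 3.1 clockwise.
Balancing moments: F × 3.1 = 2695, giving F = 2695 / 3.1 = 869 N.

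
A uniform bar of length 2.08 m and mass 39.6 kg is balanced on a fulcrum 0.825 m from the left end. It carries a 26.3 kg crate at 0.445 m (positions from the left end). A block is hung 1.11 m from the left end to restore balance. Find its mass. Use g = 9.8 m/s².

m ≈ 5.19 kg

Take moments about the fulcrum (at 0.825 m from the left end).
Beam weight: 39.6 × 9.8 = 388.1 N down at 1.04 m → arm 0.215 m, τ = 388.1 × 0.215 = 83.44 N·m clockwise.
Crate: 26.3 × 9.8 = 257.7 N down at 0.445 m → arm 0.38 m, τ = 257.7 × 0.38 = 97.93 N·m counterclockwise.
Net moment of known loads = 14.49 N·m counterclockwise.
An unknown mass m at 1.11 m has arm 0.285 m; its moment is m·g·0.285 clockwise.
Στ = 0 ⇒ m × 9.8 × 0.285 = 14.49 ⇒ m = 14.49 / (9.8 × 0.285) = 5.19 kg.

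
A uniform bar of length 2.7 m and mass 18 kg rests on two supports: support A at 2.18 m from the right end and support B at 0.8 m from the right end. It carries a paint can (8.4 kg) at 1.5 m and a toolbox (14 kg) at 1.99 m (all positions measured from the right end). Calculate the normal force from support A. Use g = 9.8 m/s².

Taking torques about support B:
Beam weight: 18 × 9.8 = 176.4 N down at 1.35 m → arm 0.55 m, τ = 176.4 × 0.55 = 97.02 N·m counterclockwise.
Paint can: 8.4 × 9.8 = 82.32 N down at 1.5 m → arm 0.7 m, τ = 82.32 × 0.7 = 57.62 N·m counterclockwise.
Toolbox: 14 × 9.8 = 137.2 N down at 1.99 m → arm 1.19 m, τ = 137.2 × 1.19 = 163.3 N·m counterclockwise.
Net load moment about support B = 317.9 N·m counterclockwise.
Reaction R at support A is upward at 2.18 m, arm 1.38 m → moment R × 1.38 clockwise.
For rotational equilibrium, R × 1.38 = 317.9, so R = 230 N.

R_A ≈ 230 N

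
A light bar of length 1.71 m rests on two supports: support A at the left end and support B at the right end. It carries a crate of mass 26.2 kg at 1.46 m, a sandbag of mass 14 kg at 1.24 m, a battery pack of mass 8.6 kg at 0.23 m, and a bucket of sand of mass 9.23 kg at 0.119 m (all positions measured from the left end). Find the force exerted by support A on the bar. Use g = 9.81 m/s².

Take moments about support B.
Crate: 26.2 × 9.81 = 257 N down at 1.46 m → arm 0.25 m, τ = 257 × 0.25 = 64.25 N·m counterclockwise.
Sandbag: 14 × 9.81 = 137.3 N down at 1.24 m → arm 0.47 m, τ = 137.3 × 0.47 = 64.53 N·m counterclockwise.
Battery pack: 8.6 × 9.81 = 84.37 N down at 0.23 m → arm 1.48 m, τ = 84.37 × 1.48 = 124.9 N·m counterclockwise.
Bucket of sand: 9.23 × 9.81 = 90.55 N down at 0.119 m → arm 1.591 m, τ = 90.55 × 1.591 = 144.1 N·m counterclockwise.
Net load moment about support B = 397.8 N·m counterclockwise.
Reaction R at support A is upward at 0 m, arm 1.71 m → moment R × 1.71 clockwise.
For rotational equilibrium, R × 1.71 = 397.8, so R = 233 N.

R_A ≈ 233 N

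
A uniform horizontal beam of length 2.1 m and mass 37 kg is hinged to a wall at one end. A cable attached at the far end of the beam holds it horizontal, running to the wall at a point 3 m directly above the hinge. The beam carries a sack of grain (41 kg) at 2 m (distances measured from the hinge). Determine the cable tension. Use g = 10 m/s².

T ≈ 702 N

Take moments about the hinge.
Beam weight: 37 × 10 = 370 N down at 1.05 m → arm 1.05 m, τ = 370 × 1.05 = 388.5 N·m clockwise.
Sack of grain: 41 × 10 = 410 N down at 2 m → arm 2 m, τ = 410 × 2 = 820 N·m clockwise.
Total clockwise load moment = 1208 N·m.
The cable tension T acts at 2.1 m; only its component perpendicular to the beam, T sinθ, produces torque. sinθ = h/√(h²+d²) = 3/√(3²+2.1²) = 0.8192.
Balancing moments: T × 2.1 × 0.8192 = 1208, giving T = 1208 / 1.72 = 702 N.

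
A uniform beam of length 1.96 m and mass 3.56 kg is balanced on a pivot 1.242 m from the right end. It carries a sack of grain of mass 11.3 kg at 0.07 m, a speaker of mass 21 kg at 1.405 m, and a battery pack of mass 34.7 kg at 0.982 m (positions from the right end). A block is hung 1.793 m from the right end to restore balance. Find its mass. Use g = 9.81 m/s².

About the pivot (at 1.242 m from the right end):
Beam weight: 3.56 × 9.81 = 34.92 N down at 0.98 m → arm 0.262 m, τ = 34.92 × 0.262 = 9.149 N·m clockwise.
Sack of grain: 11.3 × 9.81 = 110.9 N down at 0.07 m → arm 1.172 m, τ = 110.9 × 1.172 = 130 N·m clockwise.
Speaker: 21 × 9.81 = 206 N down at 1.405 m → arm 0.163 m, τ = 206 × 0.163 = 33.58 N·m counterclockwise.
Battery pack: 34.7 × 9.81 = 340.4 N down at 0.982 m → arm 0.26 m, τ = 340.4 × 0.26 = 88.5 N·m clockwise.
Net moment of known loads = 194.1 N·m clockwise.
An unknown mass m at 1.793 m has arm 0.551 m; its moment is m·g·0.551 counterclockwise.
Setting net torque to zero: m × 9.81 × 0.551 = 194.1 → m = 194.1 / (9.81 × 0.551) = 35.9 kg.

m ≈ 35.9 kg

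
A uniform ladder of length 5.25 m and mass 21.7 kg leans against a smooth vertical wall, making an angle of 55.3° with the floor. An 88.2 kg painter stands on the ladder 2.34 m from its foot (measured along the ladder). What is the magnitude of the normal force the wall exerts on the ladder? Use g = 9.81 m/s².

Choose the foot of the ladder as the axis so the floor normal and friction both act there and drop out.
Ladder weight 21.7×9.81 = 212.9 N acts at 2.625 m along the ladder; its horizontal arm is 2.625·cos55.3° = 1.494 m → τ = 318.1 N·m clockwise.
Painter: 88.2×9.81 = 865.2 N at 2.34 m → arm 1.332 m → τ = 1152 N·m clockwise.
Wall normal N acts horizontally at the top; its moment arm is the height L sinθ = 5.25·sin55.3° = 4.316 m, counterclockwise.
Balancing moments: N × 4.316 = 1470, giving N = 341 N.

N_wall ≈ 341 N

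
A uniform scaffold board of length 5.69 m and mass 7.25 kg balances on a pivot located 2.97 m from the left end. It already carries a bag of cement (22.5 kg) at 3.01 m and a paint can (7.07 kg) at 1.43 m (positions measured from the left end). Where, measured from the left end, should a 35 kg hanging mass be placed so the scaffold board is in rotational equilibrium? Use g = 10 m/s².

x ≈ 3.28 m from the left end

Taking torques about the pivot (at 2.97 m from the left end):
Beam weight: 7.25 × 10 = 72.5 N down at 2.845 m → arm 0.125 m, τ = 72.5 × 0.125 = 9.062 N·m counterclockwise.
Bag of cement: 22.5 × 10 = 225 N down at 3.01 m → arm 0.04 m, τ = 225 × 0.04 = 9 N·m clockwise.
Paint can: 7.07 × 10 = 70.7 N down at 1.43 m → arm 1.54 m, τ = 70.7 × 1.54 = 108.9 N·m counterclockwise.
Net moment of existing loads = 109 N·m counterclockwise.
The hanging mass weighs 35 × 10 = 350 N and must supply an equal clockwise moment, so its lever arm about the pivot is 109 / 350 = 0.311 m.
That puts it at 2.97 + 0.311 = 3.28 m from the left end.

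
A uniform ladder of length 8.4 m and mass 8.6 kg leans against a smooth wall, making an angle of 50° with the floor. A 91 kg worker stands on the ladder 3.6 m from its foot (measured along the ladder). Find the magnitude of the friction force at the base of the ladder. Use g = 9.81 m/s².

Sum moments about the foot of the ladder (the floor normal and friction both act there and drop out).
Ladder weight 8.6×9.81 = 84.37 N acts at 4.2 m along the ladder; its horizontal arm is 4.2·cos50° = 2.7 m → τ = 227.8 N·m clockwise.
Worker: 91×9.81 = 892.7 N at 3.6 m → arm 2.314 m → τ = 2066 N·m clockwise.
Wall normal N acts horizontally at the top; its moment arm is the height L sinθ = 8.4·sin50° = 6.435 m, counterclockwise.
Στ = 0 ⇒ N × 6.435 = 2294 ⇒ N = 356 N.
ΣFx = 0: friction at the foot balances the wall's push, so f = N_wall = 356 N.

f ≈ 356 N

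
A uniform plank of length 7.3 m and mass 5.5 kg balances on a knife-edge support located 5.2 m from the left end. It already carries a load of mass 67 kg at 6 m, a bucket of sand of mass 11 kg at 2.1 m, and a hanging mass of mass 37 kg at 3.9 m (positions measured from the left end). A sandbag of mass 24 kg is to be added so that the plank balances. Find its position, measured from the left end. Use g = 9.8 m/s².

x ≈ 6.75 m from the left end

Taking torques about the knife-edge support (at 5.2 m from the left end):
Beam weight: 5.5 × 9.8 = 53.9 N down at 3.65 m → arm 1.55 m, τ = 53.9 × 1.55 = 83.55 N·m counterclockwise.
Load: 67 × 9.8 = 656.6 N down at 6 m → arm 0.8 m, τ = 656.6 × 0.8 = 525.3 N·m clockwise.
Bucket of sand: 11 × 9.8 = 107.8 N down at 2.1 m → arm 3.1 m, τ = 107.8 × 3.1 = 334.2 N·m counterclockwise.
Hanging mass: 37 × 9.8 = 362.6 N down at 3.9 m → arm 1.3 m, τ = 362.6 × 1.3 = 471.4 N·m counterclockwise.
Net moment of existing loads = 363.9 N·m counterclockwise.
The sandbag weighs 24 × 9.8 = 235.2 N and must supply an equal clockwise moment, so its lever arm about the knife-edge support is 363.9 / 235.2 = 1.55 m.
That puts it at 5.2 + 1.55 = 6.75 m from the left end.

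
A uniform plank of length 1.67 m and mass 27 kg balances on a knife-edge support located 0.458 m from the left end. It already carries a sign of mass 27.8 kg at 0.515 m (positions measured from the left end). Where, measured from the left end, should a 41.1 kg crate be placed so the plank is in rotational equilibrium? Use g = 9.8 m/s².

x ≈ 0.172 m from the left end

Sum moments about the knife-edge support (at 0.458 m from the left end) (the support reaction has zero arm there).
Beam weight: 27 × 9.8 = 264.6 N down at 0.835 m → arm 0.377 m, τ = 264.6 × 0.377 = 99.75 N·m clockwise.
Sign: 27.8 × 9.8 = 272.4 N down at 0.515 m → arm 0.057 m, τ = 272.4 × 0.057 = 15.53 N·m clockwise.
Net moment of existing loads = 115.3 N·m clockwise.
The crate weighs 41.1 × 9.8 = 402.8 N and must supply an equal counterclockwise moment, so its lever arm about the knife-edge support is 115.3 / 402.8 = 0.286 m.
That puts it at 0.458 − 0.286 = 0.172 m from the left end.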